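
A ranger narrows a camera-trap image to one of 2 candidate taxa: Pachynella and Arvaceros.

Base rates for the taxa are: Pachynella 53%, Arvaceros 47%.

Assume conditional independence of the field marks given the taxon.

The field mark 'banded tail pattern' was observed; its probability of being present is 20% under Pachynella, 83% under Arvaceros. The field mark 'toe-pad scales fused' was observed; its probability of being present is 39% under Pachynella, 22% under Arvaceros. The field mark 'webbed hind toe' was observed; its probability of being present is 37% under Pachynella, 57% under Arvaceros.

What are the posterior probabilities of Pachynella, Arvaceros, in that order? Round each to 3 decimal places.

0.238, 0.762

Multiply each prior by the joint likelihood of the field mark pattern:
  Pachynella: 0.53 × 0.20 × 0.39 × 0.37 = 0.015296
  Arvaceros: 0.47 × 0.83 × 0.22 × 0.57 = 0.048919
Marginal likelihood of the evidence = 0.064214.
P(Pachynella | evidence) = 0.015296 / 0.064214 ≈ 0.238
P(Arvaceros | evidence) = 0.048919 / 0.064214 ≈ 0.762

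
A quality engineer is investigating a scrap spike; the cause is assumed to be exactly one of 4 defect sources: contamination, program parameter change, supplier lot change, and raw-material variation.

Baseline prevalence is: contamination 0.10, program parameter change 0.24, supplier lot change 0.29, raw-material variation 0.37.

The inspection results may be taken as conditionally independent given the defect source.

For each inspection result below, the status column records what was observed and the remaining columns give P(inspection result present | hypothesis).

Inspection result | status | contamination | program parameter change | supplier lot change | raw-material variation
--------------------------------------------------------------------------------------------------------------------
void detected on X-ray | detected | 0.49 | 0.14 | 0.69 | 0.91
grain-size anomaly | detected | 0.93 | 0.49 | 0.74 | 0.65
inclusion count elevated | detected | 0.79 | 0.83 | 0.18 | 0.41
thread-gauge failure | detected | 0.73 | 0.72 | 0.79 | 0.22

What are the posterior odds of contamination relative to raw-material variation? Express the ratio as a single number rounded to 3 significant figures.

Unnormalized posterior weight (prior times the inspection result likelihoods) for each of the two hypotheses:
  contamination: 0.10 × 0.49 × 0.93 × 0.79 × 0.73 = 0.02628
  raw-material variation: 0.37 × 0.91 × 0.65 × 0.41 × 0.22 = 0.019741
Odds(contamination : raw-material variation) = 0.02628 / 0.019741 ≈ 1.33.

1.33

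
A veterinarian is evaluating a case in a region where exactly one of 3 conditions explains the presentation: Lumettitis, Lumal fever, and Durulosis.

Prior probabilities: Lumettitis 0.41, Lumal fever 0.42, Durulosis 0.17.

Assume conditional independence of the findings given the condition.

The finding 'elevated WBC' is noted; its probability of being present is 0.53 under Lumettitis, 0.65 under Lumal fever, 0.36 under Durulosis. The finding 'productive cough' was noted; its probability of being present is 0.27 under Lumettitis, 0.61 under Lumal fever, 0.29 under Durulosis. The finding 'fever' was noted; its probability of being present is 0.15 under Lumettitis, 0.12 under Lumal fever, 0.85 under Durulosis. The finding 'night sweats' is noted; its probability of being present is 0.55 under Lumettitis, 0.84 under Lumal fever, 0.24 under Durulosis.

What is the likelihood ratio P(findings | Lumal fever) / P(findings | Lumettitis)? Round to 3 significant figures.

The Bayes factor is the ratio of the joint likelihoods of the evidence pattern under the two hypotheses.
  Lumal fever: 0.65 × 0.61 × 0.12 × 0.84 = 0.039967
  Lumettitis: 0.53 × 0.27 × 0.15 × 0.55 = 0.011806
Bayes factor = 0.039967 / 0.011806 ≈ 3.39

3.39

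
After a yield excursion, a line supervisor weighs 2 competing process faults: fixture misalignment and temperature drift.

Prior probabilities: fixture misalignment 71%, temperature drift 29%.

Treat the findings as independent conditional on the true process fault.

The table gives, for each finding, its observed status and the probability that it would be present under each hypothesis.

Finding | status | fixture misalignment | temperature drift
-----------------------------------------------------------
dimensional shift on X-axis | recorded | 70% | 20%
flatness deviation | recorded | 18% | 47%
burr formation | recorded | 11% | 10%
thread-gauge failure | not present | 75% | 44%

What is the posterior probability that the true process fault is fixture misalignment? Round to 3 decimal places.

0.617

For each hypothesis, the unnormalized posterior weight is prior × product of the finding likelihoods (using 1 − P(present | H) for each absent finding):
  fixture misalignment: 0.71 × 0.70 × 0.18 × 0.11 × (1 − 0.75) = 0.0024601
  temperature drift: 0.29 × 0.20 × 0.47 × 0.10 × (1 − 0.44) = 0.0015266
The unnormalized weights sum to 0.0039867.
P(fixture misalignment | evidence) = 0.0024601 / 0.0039867 ≈ 0.617.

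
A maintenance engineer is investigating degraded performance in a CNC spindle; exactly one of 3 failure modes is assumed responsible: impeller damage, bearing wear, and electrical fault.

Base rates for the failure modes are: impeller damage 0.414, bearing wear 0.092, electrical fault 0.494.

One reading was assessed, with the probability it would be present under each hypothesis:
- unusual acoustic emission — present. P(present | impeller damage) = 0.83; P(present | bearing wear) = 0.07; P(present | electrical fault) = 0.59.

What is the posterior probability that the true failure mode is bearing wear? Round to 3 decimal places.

0.010

Multiply each prior by the likelihood of the reading:
  impeller damage: 0.414 × 0.83 = 0.34362
  bearing wear: 0.092 × 0.07 = 0.00644
  electrical fault: 0.494 × 0.59 = 0.29146
Marginal likelihood of the evidence = 0.64152.
P(bearing wear | evidence) = 0.00644 / 0.64152 ≈ 0.010.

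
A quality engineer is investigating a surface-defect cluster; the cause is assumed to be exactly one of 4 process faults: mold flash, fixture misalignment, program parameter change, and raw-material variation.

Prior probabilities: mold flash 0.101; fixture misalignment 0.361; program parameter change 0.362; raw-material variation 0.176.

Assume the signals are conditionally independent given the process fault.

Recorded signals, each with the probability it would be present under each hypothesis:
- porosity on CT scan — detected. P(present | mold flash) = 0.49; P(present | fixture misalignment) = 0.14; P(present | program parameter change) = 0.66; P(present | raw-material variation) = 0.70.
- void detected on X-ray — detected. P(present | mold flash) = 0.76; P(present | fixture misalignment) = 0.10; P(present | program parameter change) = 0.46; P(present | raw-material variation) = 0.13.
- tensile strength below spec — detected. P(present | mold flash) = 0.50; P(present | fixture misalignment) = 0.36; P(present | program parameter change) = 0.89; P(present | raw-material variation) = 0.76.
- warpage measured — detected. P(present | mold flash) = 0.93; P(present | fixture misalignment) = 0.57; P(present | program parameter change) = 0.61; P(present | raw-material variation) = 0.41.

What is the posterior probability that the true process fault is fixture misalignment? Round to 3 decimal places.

0.012

Multiply each prior by the joint likelihood of the signal pattern:
  mold flash: 0.101 × 0.49 × 0.76 × 0.50 × 0.93 = 0.01749
  fixture misalignment: 0.361 × 0.14 × 0.10 × 0.36 × 0.57 = 0.0010371
  program parameter change: 0.362 × 0.66 × 0.46 × 0.89 × 0.61 = 0.059666
  raw-material variation: 0.176 × 0.70 × 0.13 × 0.76 × 0.41 = 0.0049906
The unnormalized weights sum to 0.083184.
P(fixture misalignment | evidence) = 0.0010371 / 0.083184 ≈ 0.012.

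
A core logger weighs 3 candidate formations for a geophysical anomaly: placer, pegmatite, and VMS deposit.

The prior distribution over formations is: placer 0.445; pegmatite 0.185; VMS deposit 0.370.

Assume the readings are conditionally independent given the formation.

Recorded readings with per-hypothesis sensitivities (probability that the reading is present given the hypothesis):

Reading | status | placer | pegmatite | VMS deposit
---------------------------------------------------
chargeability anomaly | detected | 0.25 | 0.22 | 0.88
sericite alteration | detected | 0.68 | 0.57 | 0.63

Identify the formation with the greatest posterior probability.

By Bayes' rule with conditional independence, the unnormalized weight for each hypothesis is prior × ∏ likelihoods:
  placer: 0.445 × 0.25 × 0.68 = 0.07565
  pegmatite: 0.185 × 0.22 × 0.57 = 0.023199
  VMS deposit: 0.370 × 0.88 × 0.63 = 0.20513
Normalizing constant Z = 0.07565 + 0.023199 + 0.20513 = 0.30398.
P(placer | evidence) ≈ 0.07565 / 0.30398 ≈ 0.249
P(pegmatite | evidence) ≈ 0.023199 / 0.30398 ≈ 0.076
P(VMS deposit | evidence) ≈ 0.20513 / 0.30398 ≈ 0.675
The largest is 0.675, so VMS deposit is most probable.

VMS deposit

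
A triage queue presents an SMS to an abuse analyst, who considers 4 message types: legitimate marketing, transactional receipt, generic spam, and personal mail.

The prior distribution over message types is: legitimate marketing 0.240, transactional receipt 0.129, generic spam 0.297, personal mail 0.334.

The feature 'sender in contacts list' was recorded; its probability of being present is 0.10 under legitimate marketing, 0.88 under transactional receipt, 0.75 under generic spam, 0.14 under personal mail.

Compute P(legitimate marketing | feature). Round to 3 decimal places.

By Bayes' rule, the unnormalized weight for each hypothesis is prior × likelihood:
  legitimate marketing: 0.240 × 0.10 = 0.024
  transactional receipt: 0.129 × 0.88 = 0.11352
  generic spam: 0.297 × 0.75 = 0.22275
  personal mail: 0.334 × 0.14 = 0.04676
The unnormalized weights sum to 0.40703.
P(legitimate marketing | evidence) = 0.024 / 0.40703 ≈ 0.059.

0.059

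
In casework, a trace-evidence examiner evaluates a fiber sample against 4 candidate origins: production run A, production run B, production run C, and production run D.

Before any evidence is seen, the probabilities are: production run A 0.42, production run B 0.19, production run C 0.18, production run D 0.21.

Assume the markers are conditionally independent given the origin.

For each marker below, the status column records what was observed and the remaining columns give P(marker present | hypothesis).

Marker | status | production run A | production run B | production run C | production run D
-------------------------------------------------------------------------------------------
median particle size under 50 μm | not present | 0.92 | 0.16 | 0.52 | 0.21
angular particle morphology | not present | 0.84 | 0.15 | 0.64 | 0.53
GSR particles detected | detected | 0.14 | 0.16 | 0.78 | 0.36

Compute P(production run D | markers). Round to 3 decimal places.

For each hypothesis, the unnormalized posterior weight is prior × product of the marker likelihoods (using 1 − P(present | H) for each absent marker):
  production run A: 0.42 × (1 − 0.92) × (1 − 0.84) × 0.14 = 0.00075264
  production run B: 0.19 × (1 − 0.16) × (1 − 0.15) × 0.16 = 0.021706
  production run C: 0.18 × (1 − 0.52) × (1 − 0.64) × 0.78 = 0.024261
  production run D: 0.21 × (1 − 0.21) × (1 − 0.53) × 0.36 = 0.02807
The unnormalized weights sum to 0.07479.
P(production run D | evidence) = 0.02807 / 0.07479 ≈ 0.375.

0.375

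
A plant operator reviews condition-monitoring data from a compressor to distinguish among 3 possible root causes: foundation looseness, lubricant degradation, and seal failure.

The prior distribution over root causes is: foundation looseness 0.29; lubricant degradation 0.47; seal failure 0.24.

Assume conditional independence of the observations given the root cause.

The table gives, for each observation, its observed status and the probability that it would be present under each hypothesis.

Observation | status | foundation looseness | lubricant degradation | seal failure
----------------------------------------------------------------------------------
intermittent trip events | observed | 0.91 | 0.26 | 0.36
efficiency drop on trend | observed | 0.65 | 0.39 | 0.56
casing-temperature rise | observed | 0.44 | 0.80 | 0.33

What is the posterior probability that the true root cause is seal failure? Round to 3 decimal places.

Multiply each prior by the joint likelihood of the evidence pattern:
  foundation looseness: 0.29 × 0.91 × 0.65 × 0.44 = 0.075475
  lubricant degradation: 0.47 × 0.26 × 0.39 × 0.80 = 0.038126
  seal failure: 0.24 × 0.36 × 0.56 × 0.33 = 0.015967
Marginal likelihood of the evidence = 0.12957.
P(seal failure | evidence) = 0.015967 / 0.12957 ≈ 0.123.

0.123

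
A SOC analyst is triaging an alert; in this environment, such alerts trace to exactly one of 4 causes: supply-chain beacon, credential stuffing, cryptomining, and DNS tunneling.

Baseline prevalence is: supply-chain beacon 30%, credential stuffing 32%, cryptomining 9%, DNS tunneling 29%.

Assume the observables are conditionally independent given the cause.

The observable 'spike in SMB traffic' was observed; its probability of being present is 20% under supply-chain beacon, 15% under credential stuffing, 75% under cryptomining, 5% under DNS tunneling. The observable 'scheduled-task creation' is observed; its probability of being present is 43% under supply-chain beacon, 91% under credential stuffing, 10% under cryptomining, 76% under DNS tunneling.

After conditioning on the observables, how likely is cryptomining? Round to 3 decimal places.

0.077

For each hypothesis, the unnormalized posterior weight is prior × product of the observable likelihoods:
  supply-chain beacon: 0.30 × 0.20 × 0.43 = 0.0258
  credential stuffing: 0.32 × 0.15 × 0.91 = 0.04368
  cryptomining: 0.09 × 0.75 × 0.10 = 0.00675
  DNS tunneling: 0.29 × 0.05 × 0.76 = 0.01102
The unnormalized weights sum to 0.08725.
P(cryptomining | evidence) = 0.00675 / 0.08725 ≈ 0.077.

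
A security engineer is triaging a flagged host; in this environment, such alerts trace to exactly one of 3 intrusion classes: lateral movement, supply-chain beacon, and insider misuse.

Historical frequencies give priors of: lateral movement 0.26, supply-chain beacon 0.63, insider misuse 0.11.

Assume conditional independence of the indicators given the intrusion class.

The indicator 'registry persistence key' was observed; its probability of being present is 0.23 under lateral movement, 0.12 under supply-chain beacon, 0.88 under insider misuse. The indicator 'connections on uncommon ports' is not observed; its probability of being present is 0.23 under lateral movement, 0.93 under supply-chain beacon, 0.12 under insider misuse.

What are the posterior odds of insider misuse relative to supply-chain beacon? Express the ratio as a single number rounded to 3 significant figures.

Posterior odds equal prior odds times the likelihood ratio; only the two competing hypotheses matter (using 1 − P(present | H) for each absent indicator).
  insider misuse: 0.11 × 0.88 × (1 − 0.12) = 0.085184
  supply-chain beacon: 0.63 × 0.12 × (1 − 0.93) = 0.005292
Posterior odds = 0.085184 / 0.005292 ≈ 16.1.

16.1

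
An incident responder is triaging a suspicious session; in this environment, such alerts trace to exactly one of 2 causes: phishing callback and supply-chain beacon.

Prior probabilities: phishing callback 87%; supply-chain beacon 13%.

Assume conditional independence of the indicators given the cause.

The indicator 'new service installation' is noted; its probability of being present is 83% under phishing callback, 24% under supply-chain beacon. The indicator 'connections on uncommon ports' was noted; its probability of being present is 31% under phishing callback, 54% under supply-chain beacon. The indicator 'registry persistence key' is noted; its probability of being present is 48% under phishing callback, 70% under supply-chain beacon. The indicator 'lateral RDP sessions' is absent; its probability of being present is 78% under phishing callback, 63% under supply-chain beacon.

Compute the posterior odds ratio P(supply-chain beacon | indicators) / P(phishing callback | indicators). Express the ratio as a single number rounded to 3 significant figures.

The normalizing constant cancels in an odds ratio, so compute prior × likelihood for the two hypotheses only (using 1 − P(present | H) for each absent indicator):
  supply-chain beacon: 0.13 × 0.24 × 0.54 × 0.70 × (1 − 0.63) = 0.0043636
  phishing callback: 0.87 × 0.83 × 0.31 × 0.48 × (1 − 0.78) = 0.023639
Odds(supply-chain beacon : phishing callback) = 0.0043636 / 0.023639 ≈ 0.185.

0.185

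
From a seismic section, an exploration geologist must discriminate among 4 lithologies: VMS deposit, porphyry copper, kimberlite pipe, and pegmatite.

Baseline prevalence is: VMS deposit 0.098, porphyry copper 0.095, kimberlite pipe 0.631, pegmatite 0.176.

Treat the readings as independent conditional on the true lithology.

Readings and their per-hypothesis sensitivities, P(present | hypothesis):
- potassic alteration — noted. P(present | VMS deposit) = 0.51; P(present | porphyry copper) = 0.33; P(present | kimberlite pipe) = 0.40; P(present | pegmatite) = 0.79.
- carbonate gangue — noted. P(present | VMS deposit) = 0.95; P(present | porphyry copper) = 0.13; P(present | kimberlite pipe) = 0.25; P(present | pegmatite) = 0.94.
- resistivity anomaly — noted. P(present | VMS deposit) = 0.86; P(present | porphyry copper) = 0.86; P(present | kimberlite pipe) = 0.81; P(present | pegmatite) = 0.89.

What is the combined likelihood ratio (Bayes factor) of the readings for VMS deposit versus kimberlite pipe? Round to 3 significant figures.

Joint likelihood of the reading pattern under each hypothesis:
  VMS deposit: 0.51 × 0.95 × 0.86 = 0.41667
  kimberlite pipe: 0.40 × 0.25 × 0.81 = 0.081
Bayes factor = 0.41667 / 0.081 ≈ 5.14

5.14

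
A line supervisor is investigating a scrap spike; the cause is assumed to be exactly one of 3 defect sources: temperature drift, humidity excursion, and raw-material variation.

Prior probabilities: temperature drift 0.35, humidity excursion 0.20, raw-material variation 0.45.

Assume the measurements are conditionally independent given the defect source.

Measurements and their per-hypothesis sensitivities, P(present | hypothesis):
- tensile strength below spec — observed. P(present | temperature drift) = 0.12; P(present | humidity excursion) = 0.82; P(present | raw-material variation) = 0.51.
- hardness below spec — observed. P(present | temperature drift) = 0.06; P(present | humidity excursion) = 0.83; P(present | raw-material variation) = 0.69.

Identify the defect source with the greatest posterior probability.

Multiply each prior by the joint likelihood of the measurement pattern:
  temperature drift: 0.35 × 0.12 × 0.06 = 0.00252
  humidity excursion: 0.20 × 0.82 × 0.83 = 0.13612
  raw-material variation: 0.45 × 0.51 × 0.69 = 0.15835
Marginal likelihood of the evidence = 0.297.
P(temperature drift | evidence) ≈ 0.00252 / 0.297 ≈ 0.008
P(humidity excursion | evidence) ≈ 0.13612 / 0.297 ≈ 0.458
P(raw-material variation | evidence) ≈ 0.15835 / 0.297 ≈ 0.533
The largest is 0.533, so raw-material variation is most probable.

raw-material variation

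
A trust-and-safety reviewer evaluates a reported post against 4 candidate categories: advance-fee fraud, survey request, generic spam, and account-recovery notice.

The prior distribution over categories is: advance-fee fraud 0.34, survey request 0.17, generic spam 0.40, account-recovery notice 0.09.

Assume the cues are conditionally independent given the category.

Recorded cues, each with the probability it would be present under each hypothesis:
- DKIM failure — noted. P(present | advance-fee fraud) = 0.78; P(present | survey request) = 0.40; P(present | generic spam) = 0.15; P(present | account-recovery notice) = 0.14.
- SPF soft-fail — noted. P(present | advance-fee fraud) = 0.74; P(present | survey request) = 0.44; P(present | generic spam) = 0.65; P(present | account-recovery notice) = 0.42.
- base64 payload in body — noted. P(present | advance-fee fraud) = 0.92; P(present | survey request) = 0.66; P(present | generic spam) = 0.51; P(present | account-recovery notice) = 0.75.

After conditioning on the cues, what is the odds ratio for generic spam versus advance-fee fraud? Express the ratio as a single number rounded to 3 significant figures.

0.110

Posterior odds equal prior odds times the likelihood ratio; only the two competing hypotheses matter.
  generic spam: 0.40 × 0.15 × 0.65 × 0.51 = 0.01989
  advance-fee fraud: 0.34 × 0.78 × 0.74 × 0.92 = 0.18055
Posterior odds = 0.01989 / 0.18055 ≈ 0.110.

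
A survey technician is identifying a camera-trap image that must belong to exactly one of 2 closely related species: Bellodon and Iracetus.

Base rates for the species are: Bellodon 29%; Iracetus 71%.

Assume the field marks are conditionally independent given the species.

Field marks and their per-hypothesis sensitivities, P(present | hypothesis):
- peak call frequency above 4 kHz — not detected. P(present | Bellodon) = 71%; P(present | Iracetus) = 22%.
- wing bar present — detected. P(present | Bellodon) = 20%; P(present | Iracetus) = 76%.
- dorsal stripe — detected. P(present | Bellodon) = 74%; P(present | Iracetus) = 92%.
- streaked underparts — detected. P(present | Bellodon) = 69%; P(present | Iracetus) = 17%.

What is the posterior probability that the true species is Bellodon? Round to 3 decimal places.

0.115

By Bayes' rule with conditional independence, the unnormalized weight for each hypothesis is prior × ∏ likelihoods (using 1 − P(present | H) for each absent field mark):
  Bellodon: 0.29 × (1 − 0.71) × 0.20 × 0.74 × 0.69 = 0.0085883
  Iracetus: 0.71 × (1 − 0.22) × 0.76 × 0.92 × 0.17 = 0.065827
Normalizing constant Z = 0.0085883 + 0.065827 = 0.074415.
P(Bellodon | evidence) = 0.0085883 / 0.074415 ≈ 0.115.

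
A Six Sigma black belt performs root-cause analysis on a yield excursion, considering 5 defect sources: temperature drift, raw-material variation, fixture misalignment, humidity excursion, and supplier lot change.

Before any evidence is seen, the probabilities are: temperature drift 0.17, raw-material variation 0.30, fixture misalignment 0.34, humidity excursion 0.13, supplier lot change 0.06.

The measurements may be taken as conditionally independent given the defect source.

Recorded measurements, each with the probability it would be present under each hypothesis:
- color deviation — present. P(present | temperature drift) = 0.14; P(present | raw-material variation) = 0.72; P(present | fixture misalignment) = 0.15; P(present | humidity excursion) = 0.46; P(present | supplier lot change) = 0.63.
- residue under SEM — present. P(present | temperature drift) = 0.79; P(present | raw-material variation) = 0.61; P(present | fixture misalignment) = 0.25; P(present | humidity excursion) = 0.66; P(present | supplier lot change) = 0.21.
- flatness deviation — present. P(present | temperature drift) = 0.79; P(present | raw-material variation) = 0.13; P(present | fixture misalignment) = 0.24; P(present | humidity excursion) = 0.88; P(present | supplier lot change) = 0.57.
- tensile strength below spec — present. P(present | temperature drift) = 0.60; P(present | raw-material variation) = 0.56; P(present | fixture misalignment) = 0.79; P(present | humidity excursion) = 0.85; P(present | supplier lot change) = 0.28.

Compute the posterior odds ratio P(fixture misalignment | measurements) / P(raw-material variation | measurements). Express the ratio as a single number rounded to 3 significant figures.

0.252

The normalizing constant cancels in an odds ratio, so compute prior × likelihood for the two hypotheses only:
  fixture misalignment: 0.34 × 0.15 × 0.25 × 0.24 × 0.79 = 0.0024174
  raw-material variation: 0.30 × 0.72 × 0.61 × 0.13 × 0.56 = 0.0095921
Odds(fixture misalignment : raw-material variation) = 0.0024174 / 0.0095921 ≈ 0.252.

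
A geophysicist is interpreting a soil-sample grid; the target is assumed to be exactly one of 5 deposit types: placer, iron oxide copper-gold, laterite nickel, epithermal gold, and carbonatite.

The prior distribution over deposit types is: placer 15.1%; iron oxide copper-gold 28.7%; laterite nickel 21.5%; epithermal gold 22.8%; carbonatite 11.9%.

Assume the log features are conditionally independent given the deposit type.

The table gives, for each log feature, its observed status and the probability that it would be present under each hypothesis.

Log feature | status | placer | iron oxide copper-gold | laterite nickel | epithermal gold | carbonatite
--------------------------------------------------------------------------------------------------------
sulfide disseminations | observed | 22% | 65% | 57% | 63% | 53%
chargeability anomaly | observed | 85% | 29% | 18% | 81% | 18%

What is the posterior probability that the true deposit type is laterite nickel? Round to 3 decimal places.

0.095

By Bayes' rule with conditional independence, the unnormalized weight for each hypothesis is prior × ∏ likelihoods:
  placer: 0.151 × 0.22 × 0.85 = 0.028237
  iron oxide copper-gold: 0.287 × 0.65 × 0.29 = 0.054099
  laterite nickel: 0.215 × 0.57 × 0.18 = 0.022059
  epithermal gold: 0.228 × 0.63 × 0.81 = 0.11635
  carbonatite: 0.119 × 0.53 × 0.18 = 0.011353
The unnormalized weights sum to 0.2321.
P(laterite nickel | evidence) = 0.022059 / 0.2321 ≈ 0.095.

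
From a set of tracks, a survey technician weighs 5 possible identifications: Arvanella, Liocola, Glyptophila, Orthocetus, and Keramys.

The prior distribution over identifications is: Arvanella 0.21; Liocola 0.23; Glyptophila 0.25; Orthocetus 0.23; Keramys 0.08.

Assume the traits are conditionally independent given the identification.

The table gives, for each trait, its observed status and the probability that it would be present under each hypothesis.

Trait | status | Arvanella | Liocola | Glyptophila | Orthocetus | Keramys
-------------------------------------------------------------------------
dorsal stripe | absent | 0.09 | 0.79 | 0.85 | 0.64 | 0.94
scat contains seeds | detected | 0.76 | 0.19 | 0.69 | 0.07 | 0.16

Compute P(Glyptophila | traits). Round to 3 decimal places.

0.138

Multiply each prior by the joint likelihood of the trait pattern (using 1 − P(present | H) for each absent trait):
  Arvanella: 0.21 × (1 − 0.09) × 0.76 = 0.14524
  Liocola: 0.23 × (1 − 0.79) × 0.19 = 0.009177
  Glyptophila: 0.25 × (1 − 0.85) × 0.69 = 0.025875
  Orthocetus: 0.23 × (1 − 0.64) × 0.07 = 0.005796
  Keramys: 0.08 × (1 − 0.94) × 0.16 = 0.000768
The unnormalized weights sum to 0.18685.
P(Glyptophila | evidence) = 0.025875 / 0.18685 ≈ 0.138.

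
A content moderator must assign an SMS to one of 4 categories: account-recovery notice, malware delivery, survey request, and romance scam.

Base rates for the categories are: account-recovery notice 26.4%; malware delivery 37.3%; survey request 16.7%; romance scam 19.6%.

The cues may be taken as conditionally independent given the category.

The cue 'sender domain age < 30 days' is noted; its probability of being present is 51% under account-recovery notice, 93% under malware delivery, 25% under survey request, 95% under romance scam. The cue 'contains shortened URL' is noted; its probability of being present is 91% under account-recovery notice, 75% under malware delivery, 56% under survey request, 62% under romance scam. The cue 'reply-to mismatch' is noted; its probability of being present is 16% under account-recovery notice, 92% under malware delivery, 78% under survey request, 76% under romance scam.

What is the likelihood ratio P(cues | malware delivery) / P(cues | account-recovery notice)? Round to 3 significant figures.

8.64

Joint likelihood of the cue pattern under each hypothesis:
  malware delivery: 0.93 × 0.75 × 0.92 = 0.6417
  account-recovery notice: 0.51 × 0.91 × 0.16 = 0.074256
Bayes factor = 0.6417 / 0.074256 ≈ 8.64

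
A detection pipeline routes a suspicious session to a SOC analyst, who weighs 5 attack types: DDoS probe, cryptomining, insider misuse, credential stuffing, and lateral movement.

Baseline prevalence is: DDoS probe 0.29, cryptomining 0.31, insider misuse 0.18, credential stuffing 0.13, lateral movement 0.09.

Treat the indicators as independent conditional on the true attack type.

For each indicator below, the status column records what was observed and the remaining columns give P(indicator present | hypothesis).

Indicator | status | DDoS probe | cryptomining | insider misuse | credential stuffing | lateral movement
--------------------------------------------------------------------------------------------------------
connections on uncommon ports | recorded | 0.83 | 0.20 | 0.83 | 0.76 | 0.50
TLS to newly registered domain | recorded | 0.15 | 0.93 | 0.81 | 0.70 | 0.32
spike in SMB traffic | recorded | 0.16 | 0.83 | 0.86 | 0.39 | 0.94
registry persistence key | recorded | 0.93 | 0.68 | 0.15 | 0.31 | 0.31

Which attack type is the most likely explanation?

Multiply each prior by the joint likelihood of the indicator pattern:
  DDoS probe: 0.29 × 0.83 × 0.15 × 0.16 × 0.93 = 0.0053724
  cryptomining: 0.31 × 0.20 × 0.93 × 0.83 × 0.68 = 0.032543
  insider misuse: 0.18 × 0.83 × 0.81 × 0.86 × 0.15 = 0.015611
  credential stuffing: 0.13 × 0.76 × 0.70 × 0.39 × 0.31 = 0.0083614
  lateral movement: 0.09 × 0.50 × 0.32 × 0.94 × 0.31 = 0.0041962
Normalizing constant Z = 0.0053724 + 0.032543 + 0.015611 + 0.0083614 + 0.0041962 = 0.066084.
P(DDoS probe | evidence) ≈ 0.0053724 / 0.066084 ≈ 0.081
P(cryptomining | evidence) ≈ 0.032543 / 0.066084 ≈ 0.492
P(insider misuse | evidence) ≈ 0.015611 / 0.066084 ≈ 0.236
P(credential stuffing | evidence) ≈ 0.0083614 / 0.066084 ≈ 0.127
P(lateral movement | evidence) ≈ 0.0041962 / 0.066084 ≈ 0.063
The largest is 0.492, so cryptomining is most probable.

cryptomining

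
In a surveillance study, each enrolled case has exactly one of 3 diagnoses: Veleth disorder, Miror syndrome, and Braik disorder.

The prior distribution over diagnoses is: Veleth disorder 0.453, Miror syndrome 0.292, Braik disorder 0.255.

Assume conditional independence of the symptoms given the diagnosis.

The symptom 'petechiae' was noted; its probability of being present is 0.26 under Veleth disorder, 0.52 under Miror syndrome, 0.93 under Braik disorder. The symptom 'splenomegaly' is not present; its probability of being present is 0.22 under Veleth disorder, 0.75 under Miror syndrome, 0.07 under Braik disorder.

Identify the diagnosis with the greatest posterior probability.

Braik disorder

Multiply each prior by the joint likelihood of the symptom pattern (using 1 − P(present | H) for each absent symptom):
  Veleth disorder: 0.453 × 0.26 × (1 − 0.22) = 0.091868
  Miror syndrome: 0.292 × 0.52 × (1 − 0.75) = 0.03796
  Braik disorder: 0.255 × 0.93 × (1 − 0.07) = 0.22055
Marginal likelihood of the evidence = 0.35038.
P(Veleth disorder | evidence) ≈ 0.091868 / 0.35038 ≈ 0.262
P(Miror syndrome | evidence) ≈ 0.03796 / 0.35038 ≈ 0.108
P(Braik disorder | evidence) ≈ 0.22055 / 0.35038 ≈ 0.629
The largest is 0.629, so Braik disorder is most probable.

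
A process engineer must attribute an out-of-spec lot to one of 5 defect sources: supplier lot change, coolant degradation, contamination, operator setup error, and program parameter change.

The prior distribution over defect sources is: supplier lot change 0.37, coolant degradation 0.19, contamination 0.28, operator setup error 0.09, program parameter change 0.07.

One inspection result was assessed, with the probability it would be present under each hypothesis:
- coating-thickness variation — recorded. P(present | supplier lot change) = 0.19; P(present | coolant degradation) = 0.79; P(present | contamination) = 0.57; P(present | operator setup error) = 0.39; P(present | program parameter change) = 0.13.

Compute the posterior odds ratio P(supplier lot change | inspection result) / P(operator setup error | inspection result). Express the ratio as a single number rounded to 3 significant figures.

Posterior odds equal prior odds times the likelihood ratio; only the two competing hypotheses matter.
  supplier lot change: 0.37 × 0.19 = 0.0703
  operator setup error: 0.09 × 0.39 = 0.0351
Posterior odds = 0.0703 / 0.0351 ≈ 2.00.

2.00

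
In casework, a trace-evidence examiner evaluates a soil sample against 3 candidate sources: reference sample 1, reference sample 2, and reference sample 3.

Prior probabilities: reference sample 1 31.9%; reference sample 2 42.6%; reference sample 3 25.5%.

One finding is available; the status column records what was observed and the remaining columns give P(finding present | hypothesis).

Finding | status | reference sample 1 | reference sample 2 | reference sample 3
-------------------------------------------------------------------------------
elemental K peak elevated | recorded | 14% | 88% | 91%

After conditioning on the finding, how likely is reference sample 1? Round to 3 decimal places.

For each hypothesis, the unnormalized posterior weight is prior × likelihood:
  reference sample 1: 0.319 × 0.14 = 0.04466
  reference sample 2: 0.426 × 0.88 = 0.37488
  reference sample 3: 0.255 × 0.91 = 0.23205
Marginal likelihood of the evidence = 0.65159.
P(reference sample 1 | evidence) = 0.04466 / 0.65159 ≈ 0.069.

0.069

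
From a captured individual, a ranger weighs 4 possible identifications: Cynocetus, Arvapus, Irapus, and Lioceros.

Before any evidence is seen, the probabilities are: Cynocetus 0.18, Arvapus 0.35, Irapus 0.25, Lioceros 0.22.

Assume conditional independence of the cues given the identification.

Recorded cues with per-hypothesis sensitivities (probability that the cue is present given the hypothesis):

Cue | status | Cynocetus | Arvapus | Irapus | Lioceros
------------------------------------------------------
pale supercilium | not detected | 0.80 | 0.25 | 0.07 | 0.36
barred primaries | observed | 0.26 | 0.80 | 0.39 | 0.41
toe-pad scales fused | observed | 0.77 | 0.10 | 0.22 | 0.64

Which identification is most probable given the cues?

Lioceros

By Bayes' rule with conditional independence, the unnormalized weight for each hypothesis is prior × ∏ likelihoods (using 1 − P(present | H) for each absent cue):
  Cynocetus: 0.18 × (1 − 0.80) × 0.26 × 0.77 = 0.0072072
  Arvapus: 0.35 × (1 − 0.25) × 0.80 × 0.10 = 0.021
  Irapus: 0.25 × (1 − 0.07) × 0.39 × 0.22 = 0.019948
  Lioceros: 0.22 × (1 − 0.36) × 0.41 × 0.64 = 0.036946
Marginal likelihood of the evidence = 0.085102.
P(Cynocetus | evidence) ≈ 0.0072072 / 0.085102 ≈ 0.085
P(Arvapus | evidence) ≈ 0.021 / 0.085102 ≈ 0.247
P(Irapus | evidence) ≈ 0.019948 / 0.085102 ≈ 0.234
P(Lioceros | evidence) ≈ 0.036946 / 0.085102 ≈ 0.434
The largest is 0.434, so Lioceros is most probable.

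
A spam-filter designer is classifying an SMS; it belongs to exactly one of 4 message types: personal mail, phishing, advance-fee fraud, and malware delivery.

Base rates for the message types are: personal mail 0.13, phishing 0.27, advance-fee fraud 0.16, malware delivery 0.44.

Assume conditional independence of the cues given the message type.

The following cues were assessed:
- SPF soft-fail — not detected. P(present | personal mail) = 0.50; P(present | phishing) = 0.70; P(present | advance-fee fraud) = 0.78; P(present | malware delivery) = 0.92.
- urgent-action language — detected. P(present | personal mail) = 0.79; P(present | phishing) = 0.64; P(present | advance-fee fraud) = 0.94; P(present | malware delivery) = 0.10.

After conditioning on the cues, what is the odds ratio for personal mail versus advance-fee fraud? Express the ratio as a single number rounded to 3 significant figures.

Posterior odds equal prior odds times the likelihood ratio; only the two competing hypotheses matter (using 1 − P(present | H) for each absent cue).
  personal mail: 0.13 × (1 − 0.50) × 0.79 = 0.05135
  advance-fee fraud: 0.16 × (1 − 0.78) × 0.94 = 0.033088
Odds(personal mail : advance-fee fraud) = 0.05135 / 0.033088 ≈ 1.55.

1.55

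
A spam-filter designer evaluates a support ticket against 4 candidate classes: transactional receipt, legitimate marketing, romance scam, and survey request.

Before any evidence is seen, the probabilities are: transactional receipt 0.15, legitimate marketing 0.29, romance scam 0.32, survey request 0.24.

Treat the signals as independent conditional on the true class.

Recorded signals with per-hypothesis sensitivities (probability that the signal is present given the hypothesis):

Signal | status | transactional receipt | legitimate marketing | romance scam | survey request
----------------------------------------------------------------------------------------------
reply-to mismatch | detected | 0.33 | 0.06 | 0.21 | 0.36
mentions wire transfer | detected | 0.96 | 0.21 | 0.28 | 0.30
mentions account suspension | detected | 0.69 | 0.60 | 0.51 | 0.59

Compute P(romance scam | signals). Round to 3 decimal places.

0.160

By Bayes' rule with conditional independence, the unnormalized weight for each hypothesis is prior × ∏ likelihoods:
  transactional receipt: 0.15 × 0.33 × 0.96 × 0.69 = 0.032789
  legitimate marketing: 0.29 × 0.06 × 0.21 × 0.60 = 0.0021924
  romance scam: 0.32 × 0.21 × 0.28 × 0.51 = 0.0095962
  survey request: 0.24 × 0.36 × 0.30 × 0.59 = 0.015293
Normalizing constant Z = 0.032789 + 0.0021924 + 0.0095962 + 0.015293 = 0.05987.
P(romance scam | evidence) = 0.0095962 / 0.05987 ≈ 0.160.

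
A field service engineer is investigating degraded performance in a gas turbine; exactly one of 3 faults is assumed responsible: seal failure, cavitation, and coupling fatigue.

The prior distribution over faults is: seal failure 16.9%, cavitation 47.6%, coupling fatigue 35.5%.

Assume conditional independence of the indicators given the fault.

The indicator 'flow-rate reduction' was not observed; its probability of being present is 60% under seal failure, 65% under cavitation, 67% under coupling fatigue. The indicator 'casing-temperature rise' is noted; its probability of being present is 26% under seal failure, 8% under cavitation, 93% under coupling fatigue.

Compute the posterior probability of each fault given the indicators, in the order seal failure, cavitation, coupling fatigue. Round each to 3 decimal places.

Multiply each prior by the joint likelihood of the indicator pattern (using 1 − P(present | H) for each absent indicator):
  seal failure: 0.169 × (1 − 0.60) × 0.26 = 0.017576
  cavitation: 0.476 × (1 − 0.65) × 0.08 = 0.013328
  coupling fatigue: 0.355 × (1 − 0.67) × 0.93 = 0.10895
Marginal likelihood of the evidence = 0.13985.
P(seal failure | evidence) = 0.017576 / 0.13985 ≈ 0.126
P(cavitation | evidence) = 0.013328 / 0.13985 ≈ 0.095
P(coupling fatigue | evidence) = 0.10895 / 0.13985 ≈ 0.779

0.126, 0.095, 0.779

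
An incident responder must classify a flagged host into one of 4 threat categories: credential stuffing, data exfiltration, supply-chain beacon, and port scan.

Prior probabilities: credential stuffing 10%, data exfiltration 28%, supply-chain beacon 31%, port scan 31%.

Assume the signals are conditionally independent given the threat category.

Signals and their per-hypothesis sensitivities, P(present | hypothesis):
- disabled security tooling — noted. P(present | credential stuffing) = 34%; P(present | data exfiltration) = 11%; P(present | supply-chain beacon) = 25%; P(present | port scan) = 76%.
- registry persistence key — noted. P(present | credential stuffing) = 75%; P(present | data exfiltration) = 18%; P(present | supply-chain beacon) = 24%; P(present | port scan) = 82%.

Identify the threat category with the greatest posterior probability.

Multiply each prior by the joint likelihood of the signal pattern:
  credential stuffing: 0.10 × 0.34 × 0.75 = 0.0255
  data exfiltration: 0.28 × 0.11 × 0.18 = 0.005544
  supply-chain beacon: 0.31 × 0.25 × 0.24 = 0.0186
  port scan: 0.31 × 0.76 × 0.82 = 0.19319
The unnormalized weights sum to 0.24284.
P(credential stuffing | evidence) ≈ 0.0255 / 0.24284 ≈ 0.105
P(data exfiltration | evidence) ≈ 0.005544 / 0.24284 ≈ 0.023
P(supply-chain beacon | evidence) ≈ 0.0186 / 0.24284 ≈ 0.077
P(port scan | evidence) ≈ 0.19319 / 0.24284 ≈ 0.796
The largest is 0.796, so port scan is most probable.

port scan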